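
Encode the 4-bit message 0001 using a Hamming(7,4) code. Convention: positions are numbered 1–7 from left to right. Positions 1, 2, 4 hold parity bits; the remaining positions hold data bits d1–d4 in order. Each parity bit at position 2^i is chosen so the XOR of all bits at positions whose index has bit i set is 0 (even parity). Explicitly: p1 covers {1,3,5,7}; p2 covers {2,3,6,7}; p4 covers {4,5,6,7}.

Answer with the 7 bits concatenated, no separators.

1101001

Place data at non-parity positions: p1 p2 0 p4 0 0 1
p1 (pos 1,3,5,7): XOR of data positions = 0⊕0⊕1 = 1
p2 (pos 2,3,6,7): XOR of data positions = 0⊕0⊕1 = 1
p4 (pos 4,5,6,7): XOR of data positions = 0⊕0⊕1 = 1
Codeword: 1101001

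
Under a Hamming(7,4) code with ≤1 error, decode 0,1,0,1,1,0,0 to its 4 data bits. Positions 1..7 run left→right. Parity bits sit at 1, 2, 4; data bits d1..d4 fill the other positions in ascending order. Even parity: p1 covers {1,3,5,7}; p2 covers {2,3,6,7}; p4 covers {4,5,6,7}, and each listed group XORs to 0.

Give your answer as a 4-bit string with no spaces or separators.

s1 (pos 1,3,5,7): 0⊕0⊕1⊕0 = 1
s2 (pos 2,3,6,7): 1⊕0⊕0⊕0 = 1
s4 (pos 4,5,6,7): 1⊕1⊕0⊕0 = 0
Syndrome s4…s1 = 011 → error at position 3.
Flip position 3: 0101100 → 0111100
Read data bits from positions 3,5,6,7: 1100

1100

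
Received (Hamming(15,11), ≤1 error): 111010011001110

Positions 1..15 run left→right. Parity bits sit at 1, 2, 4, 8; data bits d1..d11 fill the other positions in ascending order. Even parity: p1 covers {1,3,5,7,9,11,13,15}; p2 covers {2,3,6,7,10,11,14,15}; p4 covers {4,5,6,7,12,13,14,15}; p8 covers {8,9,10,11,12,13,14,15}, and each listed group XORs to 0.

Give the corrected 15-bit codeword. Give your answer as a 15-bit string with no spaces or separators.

111010011011110

s1 (pos 1,3,5,7,9,11,13,15): 1⊕1⊕1⊕0⊕1⊕0⊕1⊕0 = 1
s2 (pos 2,3,6,7,10,11,14,15): 1⊕1⊕0⊕0⊕0⊕0⊕1⊕0 = 1
s4 (pos 4,5,6,7,12,13,14,15): 0⊕1⊕0⊕0⊕1⊕1⊕1⊕0 = 0
s8 (pos 8,9,10,11,12,13,14,15): 1⊕1⊕0⊕0⊕1⊕1⊕1⊕0 = 1
Syndrome s8…s1 = 1011 → error at position 11.
Flip position 11: 111010011001110 → 111010011011110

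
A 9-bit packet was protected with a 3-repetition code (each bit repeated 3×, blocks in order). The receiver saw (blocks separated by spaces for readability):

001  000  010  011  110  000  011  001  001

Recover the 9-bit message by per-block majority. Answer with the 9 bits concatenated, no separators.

Block 1 (001): 1 one → 0
Block 2 (000): 0 ones → 0
Block 3 (010): 1 one → 0
Block 4 (011): 2 ones → 1
Block 5 (110): 2 ones → 1
Block 6 (000): 0 ones → 0
Block 7 (011): 2 ones → 1
Block 8 (001): 1 one → 0
Block 9 (001): 1 one → 0

000110100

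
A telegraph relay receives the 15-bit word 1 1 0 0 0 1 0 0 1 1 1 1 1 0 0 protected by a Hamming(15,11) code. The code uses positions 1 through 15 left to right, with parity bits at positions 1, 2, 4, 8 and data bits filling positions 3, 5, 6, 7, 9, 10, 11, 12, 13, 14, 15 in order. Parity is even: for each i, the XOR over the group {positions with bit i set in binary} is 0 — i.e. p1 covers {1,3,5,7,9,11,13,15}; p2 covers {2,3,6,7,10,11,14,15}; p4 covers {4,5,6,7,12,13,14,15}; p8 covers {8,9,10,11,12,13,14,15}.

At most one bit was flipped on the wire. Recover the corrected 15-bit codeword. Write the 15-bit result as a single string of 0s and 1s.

s1 (pos 1,3,5,7,9,11,13,15): 1⊕0⊕0⊕0⊕1⊕1⊕1⊕0 = 0
s2 (pos 2,3,6,7,10,11,14,15): 1⊕0⊕1⊕0⊕1⊕1⊕0⊕0 = 0
s4 (pos 4,5,6,7,12,13,14,15): 0⊕0⊕1⊕0⊕1⊕1⊕0⊕0 = 1
s8 (pos 8,9,10,11,12,13,14,15): 0⊕1⊕1⊕1⊕1⊕1⊕0⊕0 = 1
Syndrome s8…s1 = 1100 → error at position 12.
Flip position 12: 110001001111100 → 110001001110100

110001001110100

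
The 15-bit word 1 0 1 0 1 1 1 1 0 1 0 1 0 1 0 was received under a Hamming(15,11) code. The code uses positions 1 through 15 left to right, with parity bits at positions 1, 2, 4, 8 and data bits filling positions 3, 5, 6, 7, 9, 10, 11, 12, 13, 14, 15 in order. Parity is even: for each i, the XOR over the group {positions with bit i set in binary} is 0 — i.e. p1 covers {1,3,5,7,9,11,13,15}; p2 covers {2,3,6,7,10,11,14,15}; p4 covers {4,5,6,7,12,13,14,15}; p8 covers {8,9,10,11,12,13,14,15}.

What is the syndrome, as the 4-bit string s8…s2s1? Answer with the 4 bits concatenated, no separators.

s1 (pos 1,3,5,7,9,11,13,15): 1⊕1⊕1⊕1⊕0⊕0⊕0⊕0 = 0
s2 (pos 2,3,6,7,10,11,14,15): 0⊕1⊕1⊕1⊕1⊕0⊕1⊕0 = 1
s4 (pos 4,5,6,7,12,13,14,15): 0⊕1⊕1⊕1⊕1⊕0⊕1⊕0 = 1
s8 (pos 8,9,10,11,12,13,14,15): 1⊕0⊕1⊕0⊕1⊕0⊕1⊕0 = 0
Syndrome s8…s1 = 0110 → error at position 6.

0110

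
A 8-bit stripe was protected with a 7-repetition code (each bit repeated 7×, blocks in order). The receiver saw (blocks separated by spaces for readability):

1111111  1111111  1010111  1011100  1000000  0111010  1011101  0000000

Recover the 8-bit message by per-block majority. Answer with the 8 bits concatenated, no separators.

Block 1 (1111111): 7 ones → 1
Block 2 (1111111): 7 ones → 1
Block 3 (1010111): 5 ones → 1
Block 4 (1011100): 4 ones → 1
Block 5 (1000000): 1 one → 0
Block 6 (0111010): 4 ones → 1
Block 7 (1011101): 5 ones → 1
Block 8 (0000000): 0 ones → 0

11110110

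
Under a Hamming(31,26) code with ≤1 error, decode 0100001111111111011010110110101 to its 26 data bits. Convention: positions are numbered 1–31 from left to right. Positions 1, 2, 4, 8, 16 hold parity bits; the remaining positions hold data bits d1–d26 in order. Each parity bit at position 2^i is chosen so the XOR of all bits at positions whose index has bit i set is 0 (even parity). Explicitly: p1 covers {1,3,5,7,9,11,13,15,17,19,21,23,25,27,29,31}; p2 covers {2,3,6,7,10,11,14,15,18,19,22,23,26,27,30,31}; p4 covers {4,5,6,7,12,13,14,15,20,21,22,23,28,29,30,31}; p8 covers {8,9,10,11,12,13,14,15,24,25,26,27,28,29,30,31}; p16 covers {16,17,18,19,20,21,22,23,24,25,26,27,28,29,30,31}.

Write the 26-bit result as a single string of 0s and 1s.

s1 (pos 1,3,5,7,9,11,13,15,17,19,21,23,25,27,29,31): 0⊕0⊕0⊕1⊕1⊕1⊕1⊕1⊕0⊕1⊕1⊕1⊕0⊕1⊕1⊕1 = 1
s2 (pos 2,3,6,7,10,11,14,15,18,19,22,23,26,27,30,31): 1⊕0⊕0⊕1⊕1⊕1⊕1⊕1⊕1⊕1⊕0⊕1⊕1⊕1⊕0⊕1 = 0
s4 (pos 4,5,6,7,12,13,14,15,20,21,22,23,28,29,30,31): 0⊕0⊕0⊕1⊕1⊕1⊕1⊕1⊕0⊕1⊕0⊕1⊕0⊕1⊕0⊕1 = 1
s8 (pos 8,9,10,11,12,13,14,15,24,25,26,27,28,29,30,31): 1⊕1⊕1⊕1⊕1⊕1⊕1⊕1⊕1⊕0⊕1⊕1⊕0⊕1⊕0⊕1 = 1
s16 (pos 16,17,18,19,20,21,22,23,24,25,26,27,28,29,30,31): 1⊕0⊕1⊕1⊕0⊕1⊕0⊕1⊕1⊕0⊕1⊕1⊕0⊕1⊕0⊕1 = 0
Syndrome s16…s1 = 01101 → error at position 13.
Flip position 13: 0100001111111111011010110110101 → 0100001111110111011010110110101
Read data bits from positions 3,5,6,7,9,10,11,12,13,14,15,17,18,19,20,21,22,23,24,25,26,27,28,29,30,31: 00011111011011010110110101

00011111011011010110110101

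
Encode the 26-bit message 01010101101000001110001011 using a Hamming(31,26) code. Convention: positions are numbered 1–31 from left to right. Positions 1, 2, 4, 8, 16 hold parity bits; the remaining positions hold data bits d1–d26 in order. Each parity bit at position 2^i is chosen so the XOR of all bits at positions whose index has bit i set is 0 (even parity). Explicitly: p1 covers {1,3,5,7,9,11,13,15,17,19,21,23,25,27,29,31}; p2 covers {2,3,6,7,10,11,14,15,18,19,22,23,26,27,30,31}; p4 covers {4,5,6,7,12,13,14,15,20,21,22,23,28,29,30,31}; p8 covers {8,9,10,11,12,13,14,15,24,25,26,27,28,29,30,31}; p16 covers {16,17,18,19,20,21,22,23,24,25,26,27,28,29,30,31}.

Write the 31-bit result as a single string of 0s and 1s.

0100101001011010000001110001011

Place data at non-parity positions: p1 p2 0 p4 1 0 1 p8 0 1 0 1 1 0 1 p16 0 0 0 0 0 1 1 1 0 0 0 1 0 1 1
p1 (pos 1,3,5,7,9,11,13,15,17,19,21,23,25,27,29,31): XOR of data positions = 0⊕1⊕1⊕0⊕0⊕1⊕1⊕0⊕0⊕0⊕1⊕0⊕0⊕0⊕1 = 0
p2 (pos 2,3,6,7,10,11,14,15,18,19,22,23,26,27,30,31): XOR of data positions = 0⊕0⊕1⊕1⊕0⊕0⊕1⊕0⊕0⊕1⊕1⊕0⊕0⊕1⊕1 = 1
p4 (pos 4,5,6,7,12,13,14,15,20,21,22,23,28,29,30,31): XOR of data positions = 1⊕0⊕1⊕1⊕1⊕0⊕1⊕0⊕0⊕1⊕1⊕1⊕0⊕1⊕1 = 0
p8 (pos 8,9,10,11,12,13,14,15,24,25,26,27,28,29,30,31): XOR of data positions = 0⊕1⊕0⊕1⊕1⊕0⊕1⊕1⊕0⊕0⊕0⊕1⊕0⊕1⊕1 = 0
p16 (pos 16,17,18,19,20,21,22,23,24,25,26,27,28,29,30,31): XOR of data positions = 0⊕0⊕0⊕0⊕0⊕1⊕1⊕1⊕0⊕0⊕0⊕1⊕0⊕1⊕1 = 0
Codeword: 0100101001011010000001110001011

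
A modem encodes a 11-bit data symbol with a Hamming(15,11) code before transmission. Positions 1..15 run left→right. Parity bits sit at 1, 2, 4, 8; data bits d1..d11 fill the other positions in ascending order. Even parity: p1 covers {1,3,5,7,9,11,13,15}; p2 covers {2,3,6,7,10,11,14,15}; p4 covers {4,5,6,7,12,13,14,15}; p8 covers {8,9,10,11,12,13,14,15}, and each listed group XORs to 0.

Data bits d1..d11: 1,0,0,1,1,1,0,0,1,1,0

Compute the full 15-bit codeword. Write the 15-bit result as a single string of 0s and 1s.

001100101100110

Place data at non-parity positions: p1 p2 1 p4 0 0 1 p8 1 1 0 0 1 1 0
p1 (pos 1,3,5,7,9,11,13,15): XOR of data positions = 1⊕0⊕1⊕1⊕0⊕1⊕0 = 0
p2 (pos 2,3,6,7,10,11,14,15): XOR of data positions = 1⊕0⊕1⊕1⊕0⊕1⊕0 = 0
p4 (pos 4,5,6,7,12,13,14,15): XOR of data positions = 0⊕0⊕1⊕0⊕1⊕1⊕0 = 1
p8 (pos 8,9,10,11,12,13,14,15): XOR of data positions = 1⊕1⊕0⊕0⊕1⊕1⊕0 = 0
Codeword: 001100101100110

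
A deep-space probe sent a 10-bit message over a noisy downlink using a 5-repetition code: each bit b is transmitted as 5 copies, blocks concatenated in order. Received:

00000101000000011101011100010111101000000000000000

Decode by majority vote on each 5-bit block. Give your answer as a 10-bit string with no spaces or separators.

0001101000

Block 1 (00000): 0 ones → 0
Block 2 (10100): 2 ones → 0
Block 3 (00000): 0 ones → 0
Block 4 (11101): 4 ones → 1
Block 5 (01110): 3 ones → 1
Block 6 (00101): 2 ones → 0
Block 7 (11101): 4 ones → 1
Block 8 (00000): 0 ones → 0
Block 9 (00000): 0 ones → 0
Block 10 (00000): 0 ones → 0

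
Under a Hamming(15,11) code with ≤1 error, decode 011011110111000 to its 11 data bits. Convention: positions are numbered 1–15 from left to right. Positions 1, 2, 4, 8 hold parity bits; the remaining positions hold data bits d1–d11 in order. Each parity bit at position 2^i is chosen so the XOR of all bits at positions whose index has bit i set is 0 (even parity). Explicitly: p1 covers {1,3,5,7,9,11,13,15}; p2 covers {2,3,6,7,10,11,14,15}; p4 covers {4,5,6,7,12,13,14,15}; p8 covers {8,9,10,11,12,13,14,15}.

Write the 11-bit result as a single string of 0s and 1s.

s1 (pos 1,3,5,7,9,11,13,15): 0⊕1⊕1⊕1⊕0⊕1⊕0⊕0 = 0
s2 (pos 2,3,6,7,10,11,14,15): 1⊕1⊕1⊕1⊕1⊕1⊕0⊕0 = 0
s4 (pos 4,5,6,7,12,13,14,15): 0⊕1⊕1⊕1⊕1⊕0⊕0⊕0 = 0
s8 (pos 8,9,10,11,12,13,14,15): 1⊕0⊕1⊕1⊕1⊕0⊕0⊕0 = 0
Syndrome s8…s1 = 0000 → no error.
Read data bits from positions 3,5,6,7,9,10,11,12,13,14,15: 11110111000

11110111000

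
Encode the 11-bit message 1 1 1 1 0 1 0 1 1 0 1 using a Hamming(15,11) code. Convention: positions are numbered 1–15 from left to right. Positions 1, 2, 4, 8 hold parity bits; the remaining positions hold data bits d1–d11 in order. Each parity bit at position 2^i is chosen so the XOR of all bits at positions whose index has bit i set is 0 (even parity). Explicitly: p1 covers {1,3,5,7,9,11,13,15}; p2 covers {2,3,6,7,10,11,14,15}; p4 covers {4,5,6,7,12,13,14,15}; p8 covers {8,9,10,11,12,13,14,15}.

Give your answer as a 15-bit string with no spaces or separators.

111011100101101

Place data at non-parity positions: p1 p2 1 p4 1 1 1 p8 0 1 0 1 1 0 1
p1 (pos 1,3,5,7,9,11,13,15): XOR of data positions = 1⊕1⊕1⊕0⊕0⊕1⊕1 = 1
p2 (pos 2,3,6,7,10,11,14,15): XOR of data positions = 1⊕1⊕1⊕1⊕0⊕0⊕1 = 1
p4 (pos 4,5,6,7,12,13,14,15): XOR of data positions = 1⊕1⊕1⊕1⊕1⊕0⊕1 = 0
p8 (pos 8,9,10,11,12,13,14,15): XOR of data positions = 0⊕1⊕0⊕1⊕1⊕0⊕1 = 0
Codeword: 111011100101101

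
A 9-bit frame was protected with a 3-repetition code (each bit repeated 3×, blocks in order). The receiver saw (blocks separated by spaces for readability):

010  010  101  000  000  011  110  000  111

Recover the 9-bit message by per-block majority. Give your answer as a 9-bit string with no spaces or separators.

001001101

Block 1 (010): 1 one → 0
Block 2 (010): 1 one → 0
Block 3 (101): 2 ones → 1
Block 4 (000): 0 ones → 0
Block 5 (000): 0 ones → 0
Block 6 (011): 2 ones → 1
Block 7 (110): 2 ones → 1
Block 8 (000): 0 ones → 0
Block 9 (111): 3 ones → 1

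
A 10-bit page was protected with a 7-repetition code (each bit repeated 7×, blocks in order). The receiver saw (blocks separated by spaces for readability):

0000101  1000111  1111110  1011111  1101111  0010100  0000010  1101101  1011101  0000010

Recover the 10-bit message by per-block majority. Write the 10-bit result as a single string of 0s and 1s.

Block 1 (0000101): 2 ones → 0
Block 2 (1000111): 4 ones → 1
Block 3 (1111110): 6 ones → 1
Block 4 (1011111): 6 ones → 1
Block 5 (1101111): 6 ones → 1
Block 6 (0010100): 2 ones → 0
Block 7 (0000010): 1 one → 0
Block 8 (1101101): 5 ones → 1
Block 9 (1011101): 5 ones → 1
Block 10 (0000010): 1 one → 0

0111100110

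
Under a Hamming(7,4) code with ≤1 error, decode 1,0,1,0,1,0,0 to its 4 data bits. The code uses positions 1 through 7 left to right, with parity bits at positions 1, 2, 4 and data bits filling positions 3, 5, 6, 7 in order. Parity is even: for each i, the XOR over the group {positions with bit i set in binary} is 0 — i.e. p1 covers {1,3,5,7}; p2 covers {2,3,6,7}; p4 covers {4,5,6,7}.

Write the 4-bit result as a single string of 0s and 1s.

1101

s1 (pos 1,3,5,7): 1⊕1⊕1⊕0 = 1
s2 (pos 2,3,6,7): 0⊕1⊕0⊕0 = 1
s4 (pos 4,5,6,7): 0⊕1⊕0⊕0 = 1
Syndrome s4…s1 = 111 → error at position 7.
Flip position 7: 1010100 → 1010101
Read data bits from positions 3,5,6,7: 1101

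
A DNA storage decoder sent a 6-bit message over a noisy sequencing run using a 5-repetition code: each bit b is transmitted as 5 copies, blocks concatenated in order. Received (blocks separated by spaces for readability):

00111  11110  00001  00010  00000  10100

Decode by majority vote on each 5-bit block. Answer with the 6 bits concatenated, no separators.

Block 1 (00111): 3 ones → 1
Block 2 (11110): 4 ones → 1
Block 3 (00001): 1 one → 0
Block 4 (00010): 1 one → 0
Block 5 (00000): 0 ones → 0
Block 6 (10100): 2 ones → 0

110000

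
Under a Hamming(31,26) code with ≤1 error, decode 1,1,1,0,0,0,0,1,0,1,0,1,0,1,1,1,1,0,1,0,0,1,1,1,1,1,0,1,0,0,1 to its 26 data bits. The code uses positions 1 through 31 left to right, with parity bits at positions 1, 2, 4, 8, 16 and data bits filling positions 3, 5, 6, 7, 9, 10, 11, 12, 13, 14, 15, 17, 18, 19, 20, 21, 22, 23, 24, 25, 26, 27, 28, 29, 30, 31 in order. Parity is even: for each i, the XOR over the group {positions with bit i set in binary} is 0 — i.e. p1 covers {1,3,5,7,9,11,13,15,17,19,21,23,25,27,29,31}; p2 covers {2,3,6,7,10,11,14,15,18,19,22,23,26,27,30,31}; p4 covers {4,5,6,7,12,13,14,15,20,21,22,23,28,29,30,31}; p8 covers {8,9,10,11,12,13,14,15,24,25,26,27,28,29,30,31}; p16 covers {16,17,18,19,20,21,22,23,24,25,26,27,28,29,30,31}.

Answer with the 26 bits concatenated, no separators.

s1 (pos 1,3,5,7,9,11,13,15,17,19,21,23,25,27,29,31): 1⊕1⊕0⊕0⊕0⊕0⊕0⊕1⊕1⊕1⊕0⊕1⊕1⊕0⊕0⊕1 = 0
s2 (pos 2,3,6,7,10,11,14,15,18,19,22,23,26,27,30,31): 1⊕1⊕0⊕0⊕1⊕0⊕1⊕1⊕0⊕1⊕1⊕1⊕1⊕0⊕0⊕1 = 0
s4 (pos 4,5,6,7,12,13,14,15,20,21,22,23,28,29,30,31): 0⊕0⊕0⊕0⊕1⊕0⊕1⊕1⊕0⊕0⊕1⊕1⊕1⊕0⊕0⊕1 = 1
s8 (pos 8,9,10,11,12,13,14,15,24,25,26,27,28,29,30,31): 1⊕0⊕1⊕0⊕1⊕0⊕1⊕1⊕1⊕1⊕1⊕0⊕1⊕0⊕0⊕1 = 0
s16 (pos 16,17,18,19,20,21,22,23,24,25,26,27,28,29,30,31): 1⊕1⊕0⊕1⊕0⊕0⊕1⊕1⊕1⊕1⊕1⊕0⊕1⊕0⊕0⊕1 = 0
Syndrome s16…s1 = 00100 → error at position 4.
Flip position 4: 1110000101010111101001111101001 → 1111000101010111101001111101001
Read data bits from positions 3,5,6,7,9,10,11,12,13,14,15,17,18,19,20,21,22,23,24,25,26,27,28,29,30,31: 10000101011101001111101001

10000101011101001111101001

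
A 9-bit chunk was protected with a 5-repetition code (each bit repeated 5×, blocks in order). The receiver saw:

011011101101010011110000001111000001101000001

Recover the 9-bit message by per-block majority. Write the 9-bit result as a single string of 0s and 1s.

Block 1 (01101): 3 ones → 1
Block 2 (11011): 4 ones → 1
Block 3 (01010): 2 ones → 0
Block 4 (01111): 4 ones → 1
Block 5 (00000): 0 ones → 0
Block 6 (01111): 4 ones → 1
Block 7 (00000): 0 ones → 0
Block 8 (11010): 3 ones → 1
Block 9 (00001): 1 one → 0

110101010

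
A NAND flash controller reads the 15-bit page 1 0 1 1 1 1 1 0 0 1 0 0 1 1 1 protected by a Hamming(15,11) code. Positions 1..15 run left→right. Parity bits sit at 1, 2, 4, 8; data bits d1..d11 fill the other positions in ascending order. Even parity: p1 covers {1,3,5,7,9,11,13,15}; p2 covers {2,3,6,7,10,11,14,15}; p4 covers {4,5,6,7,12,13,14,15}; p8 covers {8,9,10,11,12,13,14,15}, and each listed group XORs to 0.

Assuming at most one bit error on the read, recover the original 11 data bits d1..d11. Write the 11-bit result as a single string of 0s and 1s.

s1 (pos 1,3,5,7,9,11,13,15): 1⊕1⊕1⊕1⊕0⊕0⊕1⊕1 = 0
s2 (pos 2,3,6,7,10,11,14,15): 0⊕1⊕1⊕1⊕1⊕0⊕1⊕1 = 0
s4 (pos 4,5,6,7,12,13,14,15): 1⊕1⊕1⊕1⊕0⊕1⊕1⊕1 = 1
s8 (pos 8,9,10,11,12,13,14,15): 0⊕0⊕1⊕0⊕0⊕1⊕1⊕1 = 0
Syndrome s8…s1 = 0100 → error at position 4.
Flip position 4: 101111100100111 → 101011100100111
Read data bits from positions 3,5,6,7,9,10,11,12,13,14,15: 11110100111

11110100111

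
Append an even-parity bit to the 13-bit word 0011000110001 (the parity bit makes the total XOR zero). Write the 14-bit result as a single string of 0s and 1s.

00110001100011

XOR of the 13 data bits: 0⊕0⊕1⊕1⊕0⊕0⊕0⊕1⊕1⊕0⊕0⊕0⊕1 = 1
Parity bit = 1 (so all 14 bits XOR to 0).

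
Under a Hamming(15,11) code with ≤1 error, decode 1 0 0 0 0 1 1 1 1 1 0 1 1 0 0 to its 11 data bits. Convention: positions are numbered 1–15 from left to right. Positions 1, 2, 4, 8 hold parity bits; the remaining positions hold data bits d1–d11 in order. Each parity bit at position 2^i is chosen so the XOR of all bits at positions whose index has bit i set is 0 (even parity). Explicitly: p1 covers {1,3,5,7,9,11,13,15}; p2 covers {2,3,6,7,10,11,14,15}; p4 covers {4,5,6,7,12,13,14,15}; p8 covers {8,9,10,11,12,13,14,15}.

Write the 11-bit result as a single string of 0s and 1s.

00111001100

s1 (pos 1,3,5,7,9,11,13,15): 1⊕0⊕0⊕1⊕1⊕0⊕1⊕0 = 0
s2 (pos 2,3,6,7,10,11,14,15): 0⊕0⊕1⊕1⊕1⊕0⊕0⊕0 = 1
s4 (pos 4,5,6,7,12,13,14,15): 0⊕0⊕1⊕1⊕1⊕1⊕0⊕0 = 0
s8 (pos 8,9,10,11,12,13,14,15): 1⊕1⊕1⊕0⊕1⊕1⊕0⊕0 = 1
Syndrome s8…s1 = 1010 → error at position 10.
Flip position 10: 100001111101100 → 100001111001100
Read data bits from positions 3,5,6,7,9,10,11,12,13,14,15: 00111001100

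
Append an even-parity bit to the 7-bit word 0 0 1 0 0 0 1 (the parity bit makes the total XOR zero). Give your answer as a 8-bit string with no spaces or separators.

00100010

XOR of the 7 data bits: 0⊕0⊕1⊕0⊕0⊕0⊕1 = 0
Parity bit = 0 (so all 8 bits XOR to 0).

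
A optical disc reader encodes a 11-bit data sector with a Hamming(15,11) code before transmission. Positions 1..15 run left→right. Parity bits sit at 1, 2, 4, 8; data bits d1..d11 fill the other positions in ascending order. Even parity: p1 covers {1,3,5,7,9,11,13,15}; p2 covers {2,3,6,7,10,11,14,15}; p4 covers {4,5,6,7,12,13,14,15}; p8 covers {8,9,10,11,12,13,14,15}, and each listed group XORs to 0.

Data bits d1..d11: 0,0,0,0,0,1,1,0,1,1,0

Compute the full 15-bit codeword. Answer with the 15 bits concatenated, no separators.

010000000110110

Place data at non-parity positions: p1 p2 0 p4 0 0 0 p8 0 1 1 0 1 1 0
p1 (pos 1,3,5,7,9,11,13,15): XOR of data positions = 0⊕0⊕0⊕0⊕1⊕1⊕0 = 0
p2 (pos 2,3,6,7,10,11,14,15): XOR of data positions = 0⊕0⊕0⊕1⊕1⊕1⊕0 = 1
p4 (pos 4,5,6,7,12,13,14,15): XOR of data positions = 0⊕0⊕0⊕0⊕1⊕1⊕0 = 0
p8 (pos 8,9,10,11,12,13,14,15): XOR of data positions = 0⊕1⊕1⊕0⊕1⊕1⊕0 = 0
Codeword: 010000000110110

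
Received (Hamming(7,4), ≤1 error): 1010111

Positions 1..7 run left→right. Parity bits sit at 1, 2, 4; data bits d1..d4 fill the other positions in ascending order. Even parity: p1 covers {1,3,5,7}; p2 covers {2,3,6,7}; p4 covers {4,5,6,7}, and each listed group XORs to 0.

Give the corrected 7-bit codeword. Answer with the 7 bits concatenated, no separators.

s1 (pos 1,3,5,7): 1⊕1⊕1⊕1 = 0
s2 (pos 2,3,6,7): 0⊕1⊕1⊕1 = 1
s4 (pos 4,5,6,7): 0⊕1⊕1⊕1 = 1
Syndrome s4…s1 = 110 → error at position 6.
Flip position 6: 1010111 → 1010101

1010101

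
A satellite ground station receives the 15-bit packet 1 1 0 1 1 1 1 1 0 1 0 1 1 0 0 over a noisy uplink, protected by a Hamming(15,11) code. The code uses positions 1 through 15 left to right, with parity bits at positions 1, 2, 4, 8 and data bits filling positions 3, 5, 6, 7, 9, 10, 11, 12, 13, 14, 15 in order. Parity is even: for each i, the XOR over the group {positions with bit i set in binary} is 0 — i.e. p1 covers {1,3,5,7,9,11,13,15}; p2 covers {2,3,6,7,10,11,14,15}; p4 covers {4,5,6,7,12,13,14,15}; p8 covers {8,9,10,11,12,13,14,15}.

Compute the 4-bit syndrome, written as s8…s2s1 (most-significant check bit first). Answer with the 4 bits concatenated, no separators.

0000

s1 (pos 1,3,5,7,9,11,13,15): 1⊕0⊕1⊕1⊕0⊕0⊕1⊕0 = 0
s2 (pos 2,3,6,7,10,11,14,15): 1⊕0⊕1⊕1⊕1⊕0⊕0⊕0 = 0
s4 (pos 4,5,6,7,12,13,14,15): 1⊕1⊕1⊕1⊕1⊕1⊕0⊕0 = 0
s8 (pos 8,9,10,11,12,13,14,15): 1⊕0⊕1⊕0⊕1⊕1⊕0⊕0 = 0
Syndrome s8…s1 = 0000 → no error.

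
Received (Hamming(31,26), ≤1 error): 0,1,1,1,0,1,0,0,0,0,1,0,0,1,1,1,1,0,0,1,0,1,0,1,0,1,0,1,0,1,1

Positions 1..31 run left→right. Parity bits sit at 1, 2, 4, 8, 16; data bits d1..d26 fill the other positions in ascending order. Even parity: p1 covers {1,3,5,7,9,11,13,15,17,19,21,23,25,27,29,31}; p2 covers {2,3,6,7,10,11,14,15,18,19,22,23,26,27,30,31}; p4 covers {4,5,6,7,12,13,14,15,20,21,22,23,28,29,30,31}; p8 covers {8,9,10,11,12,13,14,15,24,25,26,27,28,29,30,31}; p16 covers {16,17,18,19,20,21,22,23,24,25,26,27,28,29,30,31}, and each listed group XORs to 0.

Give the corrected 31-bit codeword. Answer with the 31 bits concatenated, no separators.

s1 (pos 1,3,5,7,9,11,13,15,17,19,21,23,25,27,29,31): 0⊕1⊕0⊕0⊕0⊕1⊕0⊕1⊕1⊕0⊕0⊕0⊕0⊕0⊕0⊕1 = 1
s2 (pos 2,3,6,7,10,11,14,15,18,19,22,23,26,27,30,31): 1⊕1⊕1⊕0⊕0⊕1⊕1⊕1⊕0⊕0⊕1⊕0⊕1⊕0⊕1⊕1 = 0
s4 (pos 4,5,6,7,12,13,14,15,20,21,22,23,28,29,30,31): 1⊕0⊕1⊕0⊕0⊕0⊕1⊕1⊕1⊕0⊕1⊕0⊕1⊕0⊕1⊕1 = 1
s8 (pos 8,9,10,11,12,13,14,15,24,25,26,27,28,29,30,31): 0⊕0⊕0⊕1⊕0⊕0⊕1⊕1⊕1⊕0⊕1⊕0⊕1⊕0⊕1⊕1 = 0
s16 (pos 16,17,18,19,20,21,22,23,24,25,26,27,28,29,30,31): 1⊕1⊕0⊕0⊕1⊕0⊕1⊕0⊕1⊕0⊕1⊕0⊕1⊕0⊕1⊕1 = 1
Syndrome s16…s1 = 10101 → error at position 21.
Flip position 21: 0111010000100111100101010101011 → 0111010000100111100111010101011

0111010000100111100111010101011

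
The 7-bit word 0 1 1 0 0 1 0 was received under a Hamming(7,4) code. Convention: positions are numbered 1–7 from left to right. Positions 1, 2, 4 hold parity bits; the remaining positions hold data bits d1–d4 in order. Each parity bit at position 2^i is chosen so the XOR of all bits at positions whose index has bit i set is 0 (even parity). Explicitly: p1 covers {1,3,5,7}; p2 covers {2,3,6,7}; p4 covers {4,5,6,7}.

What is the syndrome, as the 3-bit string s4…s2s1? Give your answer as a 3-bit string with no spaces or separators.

111

s1 (pos 1,3,5,7): 0⊕1⊕0⊕0 = 1
s2 (pos 2,3,6,7): 1⊕1⊕1⊕0 = 1
s4 (pos 4,5,6,7): 0⊕0⊕1⊕0 = 1
Syndrome s4…s1 = 111 → error at position 7.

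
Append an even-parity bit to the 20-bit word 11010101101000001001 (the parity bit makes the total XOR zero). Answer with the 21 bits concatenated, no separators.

XOR of the 20 data bits: 1⊕1⊕0⊕1⊕0⊕1⊕0⊕1⊕1⊕0⊕1⊕0⊕0⊕0⊕0⊕0⊕1⊕0⊕0⊕1 = 1
Parity bit = 1 (so all 21 bits XOR to 0).

110101011010000010011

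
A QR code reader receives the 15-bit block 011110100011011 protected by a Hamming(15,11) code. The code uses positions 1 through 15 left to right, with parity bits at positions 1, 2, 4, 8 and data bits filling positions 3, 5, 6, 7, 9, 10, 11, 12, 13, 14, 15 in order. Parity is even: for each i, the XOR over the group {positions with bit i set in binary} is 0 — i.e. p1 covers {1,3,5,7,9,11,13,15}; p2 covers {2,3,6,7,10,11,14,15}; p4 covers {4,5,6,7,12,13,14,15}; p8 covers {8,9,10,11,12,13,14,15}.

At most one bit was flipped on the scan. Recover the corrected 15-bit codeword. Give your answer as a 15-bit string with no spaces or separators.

111110100011011

s1 (pos 1,3,5,7,9,11,13,15): 0⊕1⊕1⊕1⊕0⊕1⊕0⊕1 = 1
s2 (pos 2,3,6,7,10,11,14,15): 1⊕1⊕0⊕1⊕0⊕1⊕1⊕1 = 0
s4 (pos 4,5,6,7,12,13,14,15): 1⊕1⊕0⊕1⊕1⊕0⊕1⊕1 = 0
s8 (pos 8,9,10,11,12,13,14,15): 0⊕0⊕0⊕1⊕1⊕0⊕1⊕1 = 0
Syndrome s8…s1 = 0001 → error at position 1.
Flip position 1: 011110100011011 → 111110100011011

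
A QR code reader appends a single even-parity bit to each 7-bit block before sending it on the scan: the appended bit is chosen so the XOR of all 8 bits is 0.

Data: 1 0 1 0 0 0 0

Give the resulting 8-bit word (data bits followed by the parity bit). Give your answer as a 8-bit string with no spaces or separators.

10100000

XOR of the 7 data bits: 1⊕0⊕1⊕0⊕0⊕0⊕0 = 0
Parity bit = 0 (so all 8 bits XOR to 0).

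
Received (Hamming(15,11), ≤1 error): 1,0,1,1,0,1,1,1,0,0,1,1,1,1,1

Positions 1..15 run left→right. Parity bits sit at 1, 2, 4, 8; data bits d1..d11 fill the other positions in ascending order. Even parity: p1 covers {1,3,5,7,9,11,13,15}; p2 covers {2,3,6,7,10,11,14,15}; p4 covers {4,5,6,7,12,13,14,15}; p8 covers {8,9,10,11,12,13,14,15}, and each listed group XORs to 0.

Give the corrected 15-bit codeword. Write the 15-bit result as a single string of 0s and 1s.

101001110011111

s1 (pos 1,3,5,7,9,11,13,15): 1⊕1⊕0⊕1⊕0⊕1⊕1⊕1 = 0
s2 (pos 2,3,6,7,10,11,14,15): 0⊕1⊕1⊕1⊕0⊕1⊕1⊕1 = 0
s4 (pos 4,5,6,7,12,13,14,15): 1⊕0⊕1⊕1⊕1⊕1⊕1⊕1 = 1
s8 (pos 8,9,10,11,12,13,14,15): 1⊕0⊕0⊕1⊕1⊕1⊕1⊕1 = 0
Syndrome s8…s1 = 0100 → error at position 4.
Flip position 4: 101101110011111 → 101001110011111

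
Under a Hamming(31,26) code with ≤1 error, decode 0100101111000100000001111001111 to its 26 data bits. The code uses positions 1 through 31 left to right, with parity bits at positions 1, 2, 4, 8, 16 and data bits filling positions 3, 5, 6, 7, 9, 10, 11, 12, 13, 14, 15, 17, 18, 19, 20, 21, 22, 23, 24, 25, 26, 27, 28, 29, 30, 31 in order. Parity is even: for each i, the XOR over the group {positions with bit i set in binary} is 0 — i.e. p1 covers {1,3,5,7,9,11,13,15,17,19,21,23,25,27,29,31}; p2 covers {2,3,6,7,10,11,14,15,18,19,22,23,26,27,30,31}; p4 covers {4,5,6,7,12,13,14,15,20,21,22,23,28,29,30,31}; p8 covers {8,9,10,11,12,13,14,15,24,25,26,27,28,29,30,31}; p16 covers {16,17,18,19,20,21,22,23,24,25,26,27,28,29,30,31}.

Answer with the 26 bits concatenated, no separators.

00011100010000001111001111

s1 (pos 1,3,5,7,9,11,13,15,17,19,21,23,25,27,29,31): 0⊕0⊕1⊕1⊕1⊕0⊕0⊕0⊕0⊕0⊕0⊕1⊕1⊕0⊕1⊕1 = 1
s2 (pos 2,3,6,7,10,11,14,15,18,19,22,23,26,27,30,31): 1⊕0⊕0⊕1⊕1⊕0⊕1⊕0⊕0⊕0⊕1⊕1⊕0⊕0⊕1⊕1 = 0
s4 (pos 4,5,6,7,12,13,14,15,20,21,22,23,28,29,30,31): 0⊕1⊕0⊕1⊕0⊕0⊕1⊕0⊕0⊕0⊕1⊕1⊕1⊕1⊕1⊕1 = 1
s8 (pos 8,9,10,11,12,13,14,15,24,25,26,27,28,29,30,31): 1⊕1⊕1⊕0⊕0⊕0⊕1⊕0⊕1⊕1⊕0⊕0⊕1⊕1⊕1⊕1 = 0
s16 (pos 16,17,18,19,20,21,22,23,24,25,26,27,28,29,30,31): 0⊕0⊕0⊕0⊕0⊕0⊕1⊕1⊕1⊕1⊕0⊕0⊕1⊕1⊕1⊕1 = 0
Syndrome s16…s1 = 00101 → error at position 5.
Flip position 5: 0100101111000100000001111001111 → 0100001111000100000001111001111
Read data bits from positions 3,5,6,7,9,10,11,12,13,14,15,17,18,19,20,21,22,23,24,25,26,27,28,29,30,31: 00011100010000001111001111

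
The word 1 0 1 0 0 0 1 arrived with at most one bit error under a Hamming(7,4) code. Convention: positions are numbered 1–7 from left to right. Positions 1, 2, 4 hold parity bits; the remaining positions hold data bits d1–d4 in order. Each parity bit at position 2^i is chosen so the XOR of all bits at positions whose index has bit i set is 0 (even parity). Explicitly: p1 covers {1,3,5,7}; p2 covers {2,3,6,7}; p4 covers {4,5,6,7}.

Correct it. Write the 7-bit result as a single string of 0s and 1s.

s1 (pos 1,3,5,7): 1⊕1⊕0⊕1 = 1
s2 (pos 2,3,6,7): 0⊕1⊕0⊕1 = 0
s4 (pos 4,5,6,7): 0⊕0⊕0⊕1 = 1
Syndrome s4…s1 = 101 → error at position 5.
Flip position 5: 1010001 → 1010101

1010101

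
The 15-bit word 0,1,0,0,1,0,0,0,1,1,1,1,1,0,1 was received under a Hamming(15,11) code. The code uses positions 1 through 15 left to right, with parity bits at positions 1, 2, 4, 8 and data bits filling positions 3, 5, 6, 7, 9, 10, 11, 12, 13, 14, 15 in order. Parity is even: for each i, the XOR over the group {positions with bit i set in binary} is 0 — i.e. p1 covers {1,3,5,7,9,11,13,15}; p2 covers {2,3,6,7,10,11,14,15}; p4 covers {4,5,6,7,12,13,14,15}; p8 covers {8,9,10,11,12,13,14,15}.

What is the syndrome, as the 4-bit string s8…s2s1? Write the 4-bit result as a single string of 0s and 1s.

s1 (pos 1,3,5,7,9,11,13,15): 0⊕0⊕1⊕0⊕1⊕1⊕1⊕1 = 1
s2 (pos 2,3,6,7,10,11,14,15): 1⊕0⊕0⊕0⊕1⊕1⊕0⊕1 = 0
s4 (pos 4,5,6,7,12,13,14,15): 0⊕1⊕0⊕0⊕1⊕1⊕0⊕1 = 0
s8 (pos 8,9,10,11,12,13,14,15): 0⊕1⊕1⊕1⊕1⊕1⊕0⊕1 = 0
Syndrome s8…s1 = 0001 → error at position 1.

0001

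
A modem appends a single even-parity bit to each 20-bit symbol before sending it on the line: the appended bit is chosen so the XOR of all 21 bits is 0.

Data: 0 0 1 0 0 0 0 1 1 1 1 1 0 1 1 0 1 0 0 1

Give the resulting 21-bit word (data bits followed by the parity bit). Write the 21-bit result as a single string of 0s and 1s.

001000011111011010010

XOR of the 20 data bits: 0⊕0⊕1⊕0⊕0⊕0⊕0⊕1⊕1⊕1⊕1⊕1⊕0⊕1⊕1⊕0⊕1⊕0⊕0⊕1 = 0
Parity bit = 0 (so all 21 bits XOR to 0).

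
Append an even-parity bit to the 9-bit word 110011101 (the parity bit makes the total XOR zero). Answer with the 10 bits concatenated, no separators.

XOR of the 9 data bits: 1⊕1⊕0⊕0⊕1⊕1⊕1⊕0⊕1 = 0
Parity bit = 0 (so all 10 bits XOR to 0).

1100111010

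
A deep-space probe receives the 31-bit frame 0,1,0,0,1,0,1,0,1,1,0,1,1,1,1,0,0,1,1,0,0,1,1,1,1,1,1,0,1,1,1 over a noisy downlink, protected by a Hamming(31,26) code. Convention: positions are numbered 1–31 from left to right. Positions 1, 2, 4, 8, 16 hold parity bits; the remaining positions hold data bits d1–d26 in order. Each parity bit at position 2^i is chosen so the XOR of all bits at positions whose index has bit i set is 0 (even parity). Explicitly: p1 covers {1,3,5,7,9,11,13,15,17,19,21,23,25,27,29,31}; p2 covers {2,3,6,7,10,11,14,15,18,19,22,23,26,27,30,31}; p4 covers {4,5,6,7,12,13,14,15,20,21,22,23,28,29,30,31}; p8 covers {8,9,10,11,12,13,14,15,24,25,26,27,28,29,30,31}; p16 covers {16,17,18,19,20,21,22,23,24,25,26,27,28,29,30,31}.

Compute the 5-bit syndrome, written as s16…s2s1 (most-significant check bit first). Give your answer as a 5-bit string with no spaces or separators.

s1 (pos 1,3,5,7,9,11,13,15,17,19,21,23,25,27,29,31): 0⊕0⊕1⊕1⊕1⊕0⊕1⊕1⊕0⊕1⊕0⊕1⊕1⊕1⊕1⊕1 = 1
s2 (pos 2,3,6,7,10,11,14,15,18,19,22,23,26,27,30,31): 1⊕0⊕0⊕1⊕1⊕0⊕1⊕1⊕1⊕1⊕1⊕1⊕1⊕1⊕1⊕1 = 1
s4 (pos 4,5,6,7,12,13,14,15,20,21,22,23,28,29,30,31): 0⊕1⊕0⊕1⊕1⊕1⊕1⊕1⊕0⊕0⊕1⊕1⊕0⊕1⊕1⊕1 = 1
s8 (pos 8,9,10,11,12,13,14,15,24,25,26,27,28,29,30,31): 0⊕1⊕1⊕0⊕1⊕1⊕1⊕1⊕1⊕1⊕1⊕1⊕0⊕1⊕1⊕1 = 1
s16 (pos 16,17,18,19,20,21,22,23,24,25,26,27,28,29,30,31): 0⊕0⊕1⊕1⊕0⊕0⊕1⊕1⊕1⊕1⊕1⊕1⊕0⊕1⊕1⊕1 = 1
Syndrome s16…s1 = 11111 → error at position 31.

11111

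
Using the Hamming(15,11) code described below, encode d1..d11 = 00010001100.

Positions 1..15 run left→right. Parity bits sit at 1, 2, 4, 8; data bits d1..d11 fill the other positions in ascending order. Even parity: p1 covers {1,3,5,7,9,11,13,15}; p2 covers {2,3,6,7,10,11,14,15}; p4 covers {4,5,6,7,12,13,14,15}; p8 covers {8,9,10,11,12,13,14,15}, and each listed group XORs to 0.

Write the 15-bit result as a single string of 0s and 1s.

Place data at non-parity positions: p1 p2 0 p4 0 0 1 p8 0 0 0 1 1 0 0
p1 (pos 1,3,5,7,9,11,13,15): XOR of data positions = 0⊕0⊕1⊕0⊕0⊕1⊕0 = 0
p2 (pos 2,3,6,7,10,11,14,15): XOR of data positions = 0⊕0⊕1⊕0⊕0⊕0⊕0 = 1
p4 (pos 4,5,6,7,12,13,14,15): XOR of data positions = 0⊕0⊕1⊕1⊕1⊕0⊕0 = 1
p8 (pos 8,9,10,11,12,13,14,15): XOR of data positions = 0⊕0⊕0⊕1⊕1⊕0⊕0 = 0
Codeword: 010100100001100

010100100001100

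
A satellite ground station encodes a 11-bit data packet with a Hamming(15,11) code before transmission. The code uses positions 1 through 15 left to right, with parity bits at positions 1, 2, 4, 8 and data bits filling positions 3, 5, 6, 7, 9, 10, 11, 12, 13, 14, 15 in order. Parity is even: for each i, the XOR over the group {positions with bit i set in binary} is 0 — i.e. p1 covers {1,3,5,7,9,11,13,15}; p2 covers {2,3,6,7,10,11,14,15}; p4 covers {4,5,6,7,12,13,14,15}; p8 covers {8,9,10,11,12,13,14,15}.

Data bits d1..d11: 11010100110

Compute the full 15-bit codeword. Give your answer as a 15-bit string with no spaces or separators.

Place data at non-parity positions: p1 p2 1 p4 1 0 1 p8 0 1 0 0 1 1 0
p1 (pos 1,3,5,7,9,11,13,15): XOR of data positions = 1⊕1⊕1⊕0⊕0⊕1⊕0 = 0
p2 (pos 2,3,6,7,10,11,14,15): XOR of data positions = 1⊕0⊕1⊕1⊕0⊕1⊕0 = 0
p4 (pos 4,5,6,7,12,13,14,15): XOR of data positions = 1⊕0⊕1⊕0⊕1⊕1⊕0 = 0
p8 (pos 8,9,10,11,12,13,14,15): XOR of data positions = 0⊕1⊕0⊕0⊕1⊕1⊕0 = 1
Codeword: 001010110100110

001010110100110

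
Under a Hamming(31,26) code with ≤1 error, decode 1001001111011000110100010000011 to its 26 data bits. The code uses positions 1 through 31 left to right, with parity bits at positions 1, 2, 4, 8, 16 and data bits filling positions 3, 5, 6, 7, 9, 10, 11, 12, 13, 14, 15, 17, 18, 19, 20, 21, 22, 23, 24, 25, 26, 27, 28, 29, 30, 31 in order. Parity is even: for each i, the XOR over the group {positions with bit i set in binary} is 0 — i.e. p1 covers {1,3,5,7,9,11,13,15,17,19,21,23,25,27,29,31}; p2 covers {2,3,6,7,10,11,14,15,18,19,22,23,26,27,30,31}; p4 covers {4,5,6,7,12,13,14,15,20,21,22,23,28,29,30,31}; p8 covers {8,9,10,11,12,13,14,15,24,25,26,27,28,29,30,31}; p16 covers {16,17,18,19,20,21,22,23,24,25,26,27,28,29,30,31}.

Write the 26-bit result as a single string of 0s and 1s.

00111101100110100010000011

s1 (pos 1,3,5,7,9,11,13,15,17,19,21,23,25,27,29,31): 1⊕0⊕0⊕1⊕1⊕0⊕1⊕0⊕1⊕0⊕0⊕0⊕0⊕0⊕0⊕1 = 0
s2 (pos 2,3,6,7,10,11,14,15,18,19,22,23,26,27,30,31): 0⊕0⊕0⊕1⊕1⊕0⊕0⊕0⊕1⊕0⊕0⊕0⊕0⊕0⊕1⊕1 = 1
s4 (pos 4,5,6,7,12,13,14,15,20,21,22,23,28,29,30,31): 1⊕0⊕0⊕1⊕1⊕1⊕0⊕0⊕1⊕0⊕0⊕0⊕0⊕0⊕1⊕1 = 1
s8 (pos 8,9,10,11,12,13,14,15,24,25,26,27,28,29,30,31): 1⊕1⊕1⊕0⊕1⊕1⊕0⊕0⊕1⊕0⊕0⊕0⊕0⊕0⊕1⊕1 = 0
s16 (pos 16,17,18,19,20,21,22,23,24,25,26,27,28,29,30,31): 0⊕1⊕1⊕0⊕1⊕0⊕0⊕0⊕1⊕0⊕0⊕0⊕0⊕0⊕1⊕1 = 0
Syndrome s16…s1 = 00110 → error at position 6.
Flip position 6: 1001001111011000110100010000011 → 1001011111011000110100010000011
Read data bits from positions 3,5,6,7,9,10,11,12,13,14,15,17,18,19,20,21,22,23,24,25,26,27,28,29,30,31: 00111101100110100010000011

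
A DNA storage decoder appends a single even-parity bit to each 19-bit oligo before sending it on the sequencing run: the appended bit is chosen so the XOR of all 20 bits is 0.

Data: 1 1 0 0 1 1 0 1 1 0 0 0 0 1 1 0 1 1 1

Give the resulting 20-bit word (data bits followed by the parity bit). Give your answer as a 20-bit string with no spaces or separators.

11001101100001101111

XOR of the 19 data bits: 1⊕1⊕0⊕0⊕1⊕1⊕0⊕1⊕1⊕0⊕0⊕0⊕0⊕1⊕1⊕0⊕1⊕1⊕1 = 1
Parity bit = 1 (so all 20 bits XOR to 0).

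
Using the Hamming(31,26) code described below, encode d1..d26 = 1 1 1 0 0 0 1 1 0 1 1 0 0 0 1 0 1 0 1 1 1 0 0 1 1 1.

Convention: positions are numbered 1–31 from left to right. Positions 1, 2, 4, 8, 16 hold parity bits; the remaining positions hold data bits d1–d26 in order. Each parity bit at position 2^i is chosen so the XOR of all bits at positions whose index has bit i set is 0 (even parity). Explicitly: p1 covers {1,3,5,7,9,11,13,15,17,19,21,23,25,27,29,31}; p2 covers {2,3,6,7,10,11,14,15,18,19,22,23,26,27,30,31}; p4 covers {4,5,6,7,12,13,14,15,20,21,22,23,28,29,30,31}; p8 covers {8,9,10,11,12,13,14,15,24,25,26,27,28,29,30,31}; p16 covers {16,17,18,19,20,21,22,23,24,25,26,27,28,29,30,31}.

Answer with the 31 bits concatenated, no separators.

Place data at non-parity positions: p1 p2 1 p4 1 1 0 p8 0 0 1 1 0 1 1 p16 0 0 0 1 0 1 0 1 1 1 0 0 1 1 1
p1 (pos 1,3,5,7,9,11,13,15,17,19,21,23,25,27,29,31): XOR of data positions = 1⊕1⊕0⊕0⊕1⊕0⊕1⊕0⊕0⊕0⊕0⊕1⊕0⊕1⊕1 = 1
p2 (pos 2,3,6,7,10,11,14,15,18,19,22,23,26,27,30,31): XOR of data positions = 1⊕1⊕0⊕0⊕1⊕1⊕1⊕0⊕0⊕1⊕0⊕1⊕0⊕1⊕1 = 1
p4 (pos 4,5,6,7,12,13,14,15,20,21,22,23,28,29,30,31): XOR of data positions = 1⊕1⊕0⊕1⊕0⊕1⊕1⊕1⊕0⊕1⊕0⊕0⊕1⊕1⊕1 = 0
p8 (pos 8,9,10,11,12,13,14,15,24,25,26,27,28,29,30,31): XOR of data positions = 0⊕0⊕1⊕1⊕0⊕1⊕1⊕1⊕1⊕1⊕0⊕0⊕1⊕1⊕1 = 0
p16 (pos 16,17,18,19,20,21,22,23,24,25,26,27,28,29,30,31): XOR of data positions = 0⊕0⊕0⊕1⊕0⊕1⊕0⊕1⊕1⊕1⊕0⊕0⊕1⊕1⊕1 = 0
Codeword: 1110110000110110000101011100111

1110110000110110000101011100111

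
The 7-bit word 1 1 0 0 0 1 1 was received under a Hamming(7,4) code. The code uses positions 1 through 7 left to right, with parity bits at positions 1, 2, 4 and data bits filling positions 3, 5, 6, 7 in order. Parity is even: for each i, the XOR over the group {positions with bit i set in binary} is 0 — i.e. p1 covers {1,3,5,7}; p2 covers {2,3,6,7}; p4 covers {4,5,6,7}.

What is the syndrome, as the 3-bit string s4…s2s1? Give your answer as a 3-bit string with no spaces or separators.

s1 (pos 1,3,5,7): 1⊕0⊕0⊕1 = 0
s2 (pos 2,3,6,7): 1⊕0⊕1⊕1 = 1
s4 (pos 4,5,6,7): 0⊕0⊕1⊕1 = 0
Syndrome s4…s1 = 010 → error at position 2.

010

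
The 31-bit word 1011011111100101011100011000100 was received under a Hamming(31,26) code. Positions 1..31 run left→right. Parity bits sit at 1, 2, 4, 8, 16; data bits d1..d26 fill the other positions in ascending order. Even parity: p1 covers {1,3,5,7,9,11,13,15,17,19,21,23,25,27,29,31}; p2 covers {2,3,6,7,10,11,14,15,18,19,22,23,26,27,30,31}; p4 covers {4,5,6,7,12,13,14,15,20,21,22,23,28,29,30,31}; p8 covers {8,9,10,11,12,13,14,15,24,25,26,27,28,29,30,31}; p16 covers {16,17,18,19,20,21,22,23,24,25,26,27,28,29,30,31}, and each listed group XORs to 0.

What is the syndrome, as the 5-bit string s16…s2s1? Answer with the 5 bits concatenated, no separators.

10000

s1 (pos 1,3,5,7,9,11,13,15,17,19,21,23,25,27,29,31): 1⊕1⊕0⊕1⊕1⊕1⊕0⊕0⊕0⊕1⊕0⊕0⊕1⊕0⊕1⊕0 = 0
s2 (pos 2,3,6,7,10,11,14,15,18,19,22,23,26,27,30,31): 0⊕1⊕1⊕1⊕1⊕1⊕1⊕0⊕1⊕1⊕0⊕0⊕0⊕0⊕0⊕0 = 0
s4 (pos 4,5,6,7,12,13,14,15,20,21,22,23,28,29,30,31): 1⊕0⊕1⊕1⊕0⊕0⊕1⊕0⊕1⊕0⊕0⊕0⊕0⊕1⊕0⊕0 = 0
s8 (pos 8,9,10,11,12,13,14,15,24,25,26,27,28,29,30,31): 1⊕1⊕1⊕1⊕0⊕0⊕1⊕0⊕1⊕1⊕0⊕0⊕0⊕1⊕0⊕0 = 0
s16 (pos 16,17,18,19,20,21,22,23,24,25,26,27,28,29,30,31): 1⊕0⊕1⊕1⊕1⊕0⊕0⊕0⊕1⊕1⊕0⊕0⊕0⊕1⊕0⊕0 = 1
Syndrome s16…s1 = 10000 → error at position 16.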